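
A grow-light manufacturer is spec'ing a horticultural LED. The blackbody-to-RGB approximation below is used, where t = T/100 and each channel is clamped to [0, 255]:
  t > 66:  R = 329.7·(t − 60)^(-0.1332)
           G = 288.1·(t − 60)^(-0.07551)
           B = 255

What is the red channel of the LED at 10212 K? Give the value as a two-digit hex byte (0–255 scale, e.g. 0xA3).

0xC8

t = 10212/100 = 102.12; the t > 66 branch applies.
R = 329.7·(102.12 − 60)^(-0.1332) = 329.7·42.12^(-0.1332) = 329.7·0.60760 = 200.326.
Rounded: 200; in hex, 0xC8.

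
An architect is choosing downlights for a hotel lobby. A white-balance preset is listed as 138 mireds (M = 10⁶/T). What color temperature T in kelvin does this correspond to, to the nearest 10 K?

T = 10⁶ / 138 = 7246.38 K → 7250 K.

7250 K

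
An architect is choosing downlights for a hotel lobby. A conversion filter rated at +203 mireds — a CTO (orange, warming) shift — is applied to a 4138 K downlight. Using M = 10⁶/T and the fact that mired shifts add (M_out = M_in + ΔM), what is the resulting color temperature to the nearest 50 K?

M_in = 10⁶/4138 = 241.66 mireds.
M_out = 241.66 + (+203) = 444.66 mireds.
T_out = 10⁶/444.66 = 2248.9 K → 2250 K.

2250 K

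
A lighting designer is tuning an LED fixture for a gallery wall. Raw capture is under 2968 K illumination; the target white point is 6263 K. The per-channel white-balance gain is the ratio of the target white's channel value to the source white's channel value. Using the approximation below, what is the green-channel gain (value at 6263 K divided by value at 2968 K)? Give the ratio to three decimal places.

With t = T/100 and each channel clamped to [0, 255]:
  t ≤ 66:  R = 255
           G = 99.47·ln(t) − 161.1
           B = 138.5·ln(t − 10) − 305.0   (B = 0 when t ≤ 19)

At 2968 K (t = 29.68):
  G = 99.47·ln 29.68 − 161.1 = 99.47·3.3905 − 161.1 = 176.150.
At 6263 K (t = 62.63):
  G = 99.47·ln 62.63 − 161.1 = 99.47·4.1372 − 161.1 = 250.432.
Gain = 250.432 / 176.150 = 1.4217 → 1.422.

1.422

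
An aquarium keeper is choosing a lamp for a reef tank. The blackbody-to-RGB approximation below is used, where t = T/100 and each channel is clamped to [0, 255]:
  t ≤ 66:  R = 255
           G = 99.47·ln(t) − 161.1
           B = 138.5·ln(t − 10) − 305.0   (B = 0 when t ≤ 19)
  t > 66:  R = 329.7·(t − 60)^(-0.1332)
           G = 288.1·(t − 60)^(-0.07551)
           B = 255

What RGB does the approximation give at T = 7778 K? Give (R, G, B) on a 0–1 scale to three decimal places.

t = 7778/100 = 77.78; the t > 66 branch applies.
R = 329.7·(77.78 − 60)^(-0.1332) = 329.7·17.78^(-0.1332) = 329.7·0.68157 = 224.713.
G = 288.1·(77.78 − 60)^(-0.07551) = 288.1·17.78^(-0.07551) = 288.1·0.80467 = 231.825.
B = 255 by definition for t > 66.
Dividing each by 255: (0.8812, 0.9091, 1.0000) → (0.881, 0.909, 1.000).

(0.881, 0.909, 1.000)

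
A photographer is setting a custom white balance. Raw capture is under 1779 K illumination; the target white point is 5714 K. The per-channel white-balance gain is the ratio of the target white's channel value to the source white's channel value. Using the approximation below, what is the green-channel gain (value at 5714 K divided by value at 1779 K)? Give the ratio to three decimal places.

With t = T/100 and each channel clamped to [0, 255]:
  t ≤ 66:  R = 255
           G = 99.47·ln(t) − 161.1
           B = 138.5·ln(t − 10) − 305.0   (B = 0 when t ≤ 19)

1.927

At 1779 K (t = 17.79):
  G = 99.47·ln 17.79 − 161.1 = 99.47·2.8786 − 161.1 = 125.238.
At 5714 K (t = 57.14):
  G = 99.47·ln 57.14 − 161.1 = 99.47·4.0455 − 161.1 = 241.306.
Gain = 241.306 / 125.238 = 1.9268 → 1.927.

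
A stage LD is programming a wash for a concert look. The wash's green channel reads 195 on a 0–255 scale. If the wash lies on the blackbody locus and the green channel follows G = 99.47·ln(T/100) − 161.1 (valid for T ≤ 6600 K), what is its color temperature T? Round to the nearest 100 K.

ln t = (195 + 161.1) / 99.47 = 3.5800.
t = e^3.5800 = 35.873.
T = 100·t = 3587 K → 3600 K to the nearest 100 K.

3600 K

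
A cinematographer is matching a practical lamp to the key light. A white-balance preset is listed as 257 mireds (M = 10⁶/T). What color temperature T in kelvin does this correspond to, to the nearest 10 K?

T = 10⁶ / 257 = 3891.05 K → 3890 K.

3890 K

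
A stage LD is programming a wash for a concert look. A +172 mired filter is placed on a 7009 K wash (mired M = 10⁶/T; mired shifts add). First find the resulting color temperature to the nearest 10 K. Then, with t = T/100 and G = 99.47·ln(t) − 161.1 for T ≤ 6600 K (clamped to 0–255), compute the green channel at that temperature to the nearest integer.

183

M_in = 10⁶/7009 = 142.67; M_out = 142.67 + (+172) = 314.67.
T_out = 10⁶/314.67 = 3177.9 K → 3180 K; t = 31.8.
G = 99.47·ln 31.8 − 161.1 = 99.47·3.4595 − 161.1 = 183.013.
Rounded: 183.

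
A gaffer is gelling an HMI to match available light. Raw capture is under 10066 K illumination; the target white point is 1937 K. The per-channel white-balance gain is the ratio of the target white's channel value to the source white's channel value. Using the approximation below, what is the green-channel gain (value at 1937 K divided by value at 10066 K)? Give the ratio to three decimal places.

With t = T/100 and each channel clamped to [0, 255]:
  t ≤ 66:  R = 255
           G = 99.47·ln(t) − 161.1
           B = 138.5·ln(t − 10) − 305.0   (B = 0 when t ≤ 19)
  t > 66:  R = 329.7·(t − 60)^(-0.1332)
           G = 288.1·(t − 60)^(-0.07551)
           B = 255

At 10066 K (t = 100.66):
  G = 288.1·(100.66 − 60)^(-0.07551) = 288.1·40.66^(-0.07551) = 288.1·0.75595 = 217.789.
At 1937 K (t = 19.37):
  G = 99.47·ln 19.37 − 161.1 = 99.47·2.9637 − 161.1 = 133.702.
Gain = 133.702 / 217.789 = 0.6139 → 0.614.

0.614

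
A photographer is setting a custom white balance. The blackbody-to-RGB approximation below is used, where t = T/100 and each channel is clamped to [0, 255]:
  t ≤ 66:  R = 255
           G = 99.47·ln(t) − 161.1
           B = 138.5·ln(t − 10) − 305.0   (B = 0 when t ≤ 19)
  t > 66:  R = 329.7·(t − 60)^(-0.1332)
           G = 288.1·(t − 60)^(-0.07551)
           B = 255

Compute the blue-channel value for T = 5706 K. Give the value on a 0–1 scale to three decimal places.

0.896

t = 5706/100 = 57.06; the t ≤ 66 branch applies.
B = 138.5·ln(57.06 − 10) − 305.0 = 138.5·ln 47.06 − 305.0 = 138.5·3.8514 − 305.0 = 228.422.
On a 0–1 scale: 228.422/255 = 0.8958 → 0.896.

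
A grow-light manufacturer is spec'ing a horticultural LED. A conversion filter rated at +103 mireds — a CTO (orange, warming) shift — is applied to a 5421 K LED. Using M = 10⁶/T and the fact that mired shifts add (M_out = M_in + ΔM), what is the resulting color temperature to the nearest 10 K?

3480 K

M_in = 10⁶/5421 = 184.47 mireds.
M_out = 184.47 + (+103) = 287.47 mireds.
T_out = 10⁶/287.47 = 3478.7 K → 3480 K.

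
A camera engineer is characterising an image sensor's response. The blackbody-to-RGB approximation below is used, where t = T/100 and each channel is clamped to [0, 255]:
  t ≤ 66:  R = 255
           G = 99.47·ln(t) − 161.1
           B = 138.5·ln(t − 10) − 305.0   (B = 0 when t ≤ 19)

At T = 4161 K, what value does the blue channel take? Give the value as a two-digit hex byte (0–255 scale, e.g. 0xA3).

0xAD

t = 4161/100 = 41.61; the t ≤ 66 branch applies.
B = 138.5·ln(41.61 − 10) − 305.0 = 138.5·ln 31.61 − 305.0 = 138.5·3.4535 − 305.0 = 173.306.
Rounded: 173; in hex, 0xAD.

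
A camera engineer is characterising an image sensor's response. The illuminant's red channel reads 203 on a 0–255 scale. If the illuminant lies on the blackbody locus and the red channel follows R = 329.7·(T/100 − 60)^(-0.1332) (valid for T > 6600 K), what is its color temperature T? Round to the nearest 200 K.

9800 K

(t − 60)^(-0.1332) = 203/329.7 = 0.61571.
t − 60 = 0.61571^(1/-0.1332) = 0.61571^(-7.508) = 38.129, so t = 98.129.
T = 100·t = 9813 K → 9800 K to the nearest 200 K.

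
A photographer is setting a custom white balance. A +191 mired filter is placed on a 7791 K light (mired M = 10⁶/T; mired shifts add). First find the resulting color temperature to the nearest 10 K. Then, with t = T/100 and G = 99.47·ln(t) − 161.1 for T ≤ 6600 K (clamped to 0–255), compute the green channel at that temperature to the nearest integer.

181

M_in = 10⁶/7791 = 128.35; M_out = 128.35 + (+191) = 319.35.
T_out = 10⁶/319.35 = 3131.3 K → 3130 K; t = 31.3.
G = 99.47·ln 31.3 − 161.1 = 99.47·3.4436 − 161.1 = 181.437.
Rounded: 181.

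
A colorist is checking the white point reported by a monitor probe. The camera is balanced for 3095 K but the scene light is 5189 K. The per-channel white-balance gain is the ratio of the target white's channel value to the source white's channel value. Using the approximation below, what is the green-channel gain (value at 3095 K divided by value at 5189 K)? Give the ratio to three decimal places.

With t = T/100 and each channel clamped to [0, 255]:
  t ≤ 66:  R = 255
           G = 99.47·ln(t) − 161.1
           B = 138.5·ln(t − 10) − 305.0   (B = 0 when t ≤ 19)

At 5189 K (t = 51.89):
  G = 99.47·ln 51.89 − 161.1 = 99.47·3.9491 − 161.1 = 231.720.
At 3095 K (t = 30.95):
  G = 99.47·ln 30.95 − 161.1 = 99.47·3.4324 − 161.1 = 180.318.
Gain = 180.318 / 231.720 = 0.7782 → 0.778.

0.778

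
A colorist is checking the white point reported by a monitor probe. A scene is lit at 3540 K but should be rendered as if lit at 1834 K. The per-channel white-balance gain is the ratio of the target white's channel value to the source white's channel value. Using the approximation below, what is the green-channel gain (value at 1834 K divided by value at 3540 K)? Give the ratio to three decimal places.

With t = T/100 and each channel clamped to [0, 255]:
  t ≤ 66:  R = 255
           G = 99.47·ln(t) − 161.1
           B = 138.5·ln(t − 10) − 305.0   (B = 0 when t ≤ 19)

At 3540 K (t = 35.4):
  G = 99.47·ln 35.4 − 161.1 = 99.47·3.5667 − 161.1 = 193.681.
At 1834 K (t = 18.34):
  G = 99.47·ln 18.34 − 161.1 = 99.47·2.9091 − 161.1 = 128.267.
Gain = 128.267 / 193.681 = 0.6623 → 0.662.

0.662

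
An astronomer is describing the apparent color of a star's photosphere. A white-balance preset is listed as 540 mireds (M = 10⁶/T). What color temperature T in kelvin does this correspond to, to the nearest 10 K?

T = 10⁶ / 540 = 1851.85 K → 1850 K.

1850 K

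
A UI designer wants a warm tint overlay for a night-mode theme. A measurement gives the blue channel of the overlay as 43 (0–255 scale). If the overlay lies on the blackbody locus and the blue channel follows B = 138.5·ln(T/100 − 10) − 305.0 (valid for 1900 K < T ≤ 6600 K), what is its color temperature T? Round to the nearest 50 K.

2250 K

ln(t − 10) = (43 + 305.0) / 138.5 = 2.5126.
t − 10 = e^2.5126 = 12.337, so t = 22.337.
T = 100·t = 2234 K → 2250 K to the nearest 50 K.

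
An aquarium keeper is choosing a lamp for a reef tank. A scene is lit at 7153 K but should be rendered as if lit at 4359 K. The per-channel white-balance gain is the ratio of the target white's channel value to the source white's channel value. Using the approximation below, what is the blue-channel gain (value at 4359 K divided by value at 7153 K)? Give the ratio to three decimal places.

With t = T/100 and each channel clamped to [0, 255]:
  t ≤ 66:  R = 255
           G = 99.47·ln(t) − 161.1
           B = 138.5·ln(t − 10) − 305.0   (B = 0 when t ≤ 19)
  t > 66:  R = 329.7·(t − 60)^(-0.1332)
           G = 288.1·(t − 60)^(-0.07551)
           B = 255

0.713

At 7153 K (t = 71.53):
  B = 255 by definition for t > 66.
At 4359 K (t = 43.59):
  B = 138.5·ln(43.59 − 10) − 305.0 = 138.5·ln 33.59 − 305.0 = 138.5·3.5142 − 305.0 = 181.721.
Gain = 181.721 / 255.000 = 0.7126 → 0.713.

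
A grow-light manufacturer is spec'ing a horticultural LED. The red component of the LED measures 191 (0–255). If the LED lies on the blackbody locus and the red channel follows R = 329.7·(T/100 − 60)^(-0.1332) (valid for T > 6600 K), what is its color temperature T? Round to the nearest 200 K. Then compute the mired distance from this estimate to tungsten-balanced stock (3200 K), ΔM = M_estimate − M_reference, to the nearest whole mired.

(t − 60)^(-0.1332) = 191/329.7 = 0.57931.
t − 60 = 0.57931^(1/-0.1332) = 0.57931^(-7.508) = 60.245, so t = 120.245.
T = 100·t = 12025 K → 12000 K to the nearest 200 K.
M_estimate = 10⁶/12000 = 83.33; M_reference = 10⁶/3200 = 312.50.
ΔM = 83.33 − 312.50 = -229.17 → -229 mireds.

-229 mireds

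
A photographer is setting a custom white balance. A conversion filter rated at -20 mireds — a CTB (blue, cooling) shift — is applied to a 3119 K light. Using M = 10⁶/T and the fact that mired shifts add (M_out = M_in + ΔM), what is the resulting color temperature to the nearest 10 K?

3330 K

M_in = 10⁶/3119 = 320.62 mireds.
M_out = 320.62 + (-20) = 300.62 mireds.
T_out = 10⁶/300.62 = 3326.5 K → 3330 K.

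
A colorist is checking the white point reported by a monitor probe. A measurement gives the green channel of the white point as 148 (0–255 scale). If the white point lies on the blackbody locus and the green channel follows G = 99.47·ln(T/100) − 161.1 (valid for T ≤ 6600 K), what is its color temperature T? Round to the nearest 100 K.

2200 K

ln t = (148 + 161.1) / 99.47 = 3.1075.
t = e^3.1075 = 22.364.
T = 100·t = 2236 K → 2200 K to the nearest 100 K.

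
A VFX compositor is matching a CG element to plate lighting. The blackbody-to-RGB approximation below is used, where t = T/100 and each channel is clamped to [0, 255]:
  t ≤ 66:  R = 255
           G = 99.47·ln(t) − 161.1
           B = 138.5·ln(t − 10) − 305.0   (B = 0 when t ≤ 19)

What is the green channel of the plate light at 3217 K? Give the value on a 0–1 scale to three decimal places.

t = 3217/100 = 32.17; the t ≤ 66 branch applies.
G = 99.47·ln 32.17 − 161.1 = 99.47·3.4710 − 161.1 = 184.164.
On a 0–1 scale: 184.164/255 = 0.7222 → 0.722.

0.722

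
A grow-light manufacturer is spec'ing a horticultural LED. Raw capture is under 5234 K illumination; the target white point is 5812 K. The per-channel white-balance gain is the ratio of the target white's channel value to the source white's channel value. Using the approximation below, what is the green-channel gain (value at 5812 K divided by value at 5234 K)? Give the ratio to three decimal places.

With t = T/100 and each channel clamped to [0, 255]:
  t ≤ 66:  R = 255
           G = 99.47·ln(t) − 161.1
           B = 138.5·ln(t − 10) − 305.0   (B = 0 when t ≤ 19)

1.045

At 5234 K (t = 52.34):
  G = 99.47·ln 52.34 − 161.1 = 99.47·3.9578 − 161.1 = 232.578.
At 5812 K (t = 58.12):
  G = 99.47·ln 58.12 − 161.1 = 99.47·4.0625 − 161.1 = 242.998.
Gain = 242.998 / 232.578 = 1.0448 → 1.045.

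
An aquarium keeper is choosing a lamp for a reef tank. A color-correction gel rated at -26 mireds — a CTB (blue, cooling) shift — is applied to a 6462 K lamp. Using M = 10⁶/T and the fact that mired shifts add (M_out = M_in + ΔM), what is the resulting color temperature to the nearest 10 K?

7770 K

M_in = 10⁶/6462 = 154.75 mireds.
M_out = 154.75 + (-26) = 128.75 mireds.
T_out = 10⁶/128.75 = 7766.9 K → 7770 K.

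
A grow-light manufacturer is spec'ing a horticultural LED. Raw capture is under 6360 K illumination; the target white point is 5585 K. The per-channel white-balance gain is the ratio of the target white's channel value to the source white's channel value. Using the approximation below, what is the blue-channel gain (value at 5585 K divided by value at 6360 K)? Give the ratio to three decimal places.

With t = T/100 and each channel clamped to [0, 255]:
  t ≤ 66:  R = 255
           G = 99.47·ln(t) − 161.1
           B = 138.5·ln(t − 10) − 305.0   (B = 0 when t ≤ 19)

At 6360 K (t = 63.6):
  B = 138.5·ln(63.6 − 10) − 305.0 = 138.5·ln 53.6 − 305.0 = 138.5·3.9815 − 305.0 = 246.445.
At 5585 K (t = 55.85):
  B = 138.5·ln(55.85 − 10) − 305.0 = 138.5·ln 45.85 − 305.0 = 138.5·3.8254 − 305.0 = 224.814.
Gain = 224.814 / 246.445 = 0.9122 → 0.912.

0.912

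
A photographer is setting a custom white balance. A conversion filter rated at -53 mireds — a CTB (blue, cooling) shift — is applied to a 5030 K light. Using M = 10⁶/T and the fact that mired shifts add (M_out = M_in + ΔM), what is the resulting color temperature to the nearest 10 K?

M_in = 10⁶/5030 = 198.81 mireds.
M_out = 198.81 + (-53) = 145.81 mireds.
T_out = 10⁶/145.81 = 6858.4 K → 6860 K.

6860 K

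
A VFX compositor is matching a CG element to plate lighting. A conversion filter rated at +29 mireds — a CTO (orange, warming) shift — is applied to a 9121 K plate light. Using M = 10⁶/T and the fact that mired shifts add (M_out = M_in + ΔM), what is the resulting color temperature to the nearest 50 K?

7200 K

M_in = 10⁶/9121 = 109.64 mireds.
M_out = 109.64 + (+29) = 138.64 mireds.
T_out = 10⁶/138.64 = 7213.1 K → 7200 K.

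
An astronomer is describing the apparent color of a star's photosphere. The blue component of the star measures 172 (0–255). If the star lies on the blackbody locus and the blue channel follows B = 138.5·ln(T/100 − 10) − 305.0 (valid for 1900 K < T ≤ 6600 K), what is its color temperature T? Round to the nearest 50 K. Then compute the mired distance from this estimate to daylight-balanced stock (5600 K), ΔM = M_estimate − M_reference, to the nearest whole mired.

ln(t − 10) = (172 + 305.0) / 138.5 = 3.4440.
t − 10 = e^3.4440 = 31.313, so t = 41.313.
T = 100·t = 4131 K → 4150 K to the nearest 50 K.
M_estimate = 10⁶/4150 = 240.96; M_reference = 10⁶/5600 = 178.57.
ΔM = 240.96 − 178.57 = 62.39 → +62 mireds.

+62 mireds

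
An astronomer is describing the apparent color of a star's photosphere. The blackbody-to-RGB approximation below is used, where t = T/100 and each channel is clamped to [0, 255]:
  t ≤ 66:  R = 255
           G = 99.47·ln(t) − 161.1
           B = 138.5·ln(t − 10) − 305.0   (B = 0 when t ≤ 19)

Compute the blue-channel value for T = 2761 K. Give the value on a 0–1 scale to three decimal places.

0.362

t = 2761/100 = 27.61; the t ≤ 66 branch applies.
B = 138.5·ln(27.61 − 10) − 305.0 = 138.5·ln 17.61 − 305.0 = 138.5·2.8685 − 305.0 = 92.283.
On a 0–1 scale: 92.283/255 = 0.3619 → 0.362.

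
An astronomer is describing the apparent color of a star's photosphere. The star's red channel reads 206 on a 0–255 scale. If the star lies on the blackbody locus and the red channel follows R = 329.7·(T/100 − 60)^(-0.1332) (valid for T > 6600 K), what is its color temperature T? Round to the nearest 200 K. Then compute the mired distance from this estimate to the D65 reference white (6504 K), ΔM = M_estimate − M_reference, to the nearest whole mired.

(t − 60)^(-0.1332) = 206/329.7 = 0.62481.
t − 60 = 0.62481^(1/-0.1332) = 0.62481^(-7.508) = 34.152, so t = 94.152.
T = 100·t = 9415 K → 9400 K to the nearest 200 K.
M_estimate = 10⁶/9400 = 106.38; M_reference = 10⁶/6504 = 153.75.
ΔM = 106.38 − 153.75 = -47.37 → -47 mireds.

-47 mireds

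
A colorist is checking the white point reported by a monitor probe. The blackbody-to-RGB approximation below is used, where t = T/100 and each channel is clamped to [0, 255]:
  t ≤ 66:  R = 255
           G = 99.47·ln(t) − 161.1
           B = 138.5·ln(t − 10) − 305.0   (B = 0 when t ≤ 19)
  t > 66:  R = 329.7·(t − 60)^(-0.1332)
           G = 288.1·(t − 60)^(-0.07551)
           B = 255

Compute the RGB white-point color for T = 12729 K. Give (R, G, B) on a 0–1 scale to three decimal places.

t = 12729/100 = 127.29; the t > 66 branch applies.
R = 329.7·(127.29 − 60)^(-0.1332) = 329.7·67.29^(-0.1332) = 329.7·0.57084 = 188.207.
G = 288.1·(127.29 − 60)^(-0.07551) = 288.1·67.29^(-0.07551) = 288.1·0.72773 = 209.660.
B = 255 by definition for t > 66.
Dividing each by 255: (0.7381, 0.8222, 1.0000) → (0.738, 0.822, 1.000).

(0.738, 0.822, 1.000)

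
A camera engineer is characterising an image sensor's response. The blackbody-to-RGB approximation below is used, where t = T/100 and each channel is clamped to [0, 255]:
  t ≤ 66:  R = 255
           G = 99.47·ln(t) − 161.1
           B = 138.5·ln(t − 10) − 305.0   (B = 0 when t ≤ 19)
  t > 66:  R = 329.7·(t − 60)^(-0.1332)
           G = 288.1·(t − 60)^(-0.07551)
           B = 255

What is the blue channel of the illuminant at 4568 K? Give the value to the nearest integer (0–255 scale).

190

t = 4568/100 = 45.68; the t ≤ 66 branch applies.
B = 138.5·ln(45.68 − 10) − 305.0 = 138.5·ln 35.68 − 305.0 = 138.5·3.5746 − 305.0 = 190.081.
Rounded: 190.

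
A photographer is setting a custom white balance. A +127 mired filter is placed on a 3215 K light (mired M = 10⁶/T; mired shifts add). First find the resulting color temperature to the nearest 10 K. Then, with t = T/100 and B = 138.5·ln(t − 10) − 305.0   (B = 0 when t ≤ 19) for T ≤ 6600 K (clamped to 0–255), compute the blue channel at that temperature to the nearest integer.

M_in = 10⁶/3215 = 311.04; M_out = 311.04 + (+127) = 438.04.
T_out = 10⁶/438.04 = 2282.9 K → 2280 K; t = 22.8.
B = 138.5·ln(22.8 − 10) − 305.0 = 138.5·ln 12.8 − 305.0 = 138.5·2.5494 − 305.0 = 48.098.
Rounded: 48.

48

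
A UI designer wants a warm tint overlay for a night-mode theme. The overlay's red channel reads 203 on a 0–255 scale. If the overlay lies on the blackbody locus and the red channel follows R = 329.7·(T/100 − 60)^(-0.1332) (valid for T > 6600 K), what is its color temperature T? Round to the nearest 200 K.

(t − 60)^(-0.1332) = 203/329.7 = 0.61571.
t − 60 = 0.61571^(1/-0.1332) = 0.61571^(-7.508) = 38.129, so t = 98.129.
T = 100·t = 9813 K → 9800 K to the nearest 200 K.

9800 K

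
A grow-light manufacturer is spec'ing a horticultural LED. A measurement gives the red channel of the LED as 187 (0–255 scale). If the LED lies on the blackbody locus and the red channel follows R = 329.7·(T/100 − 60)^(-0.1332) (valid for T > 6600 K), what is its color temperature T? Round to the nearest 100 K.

(t − 60)^(-0.1332) = 187/329.7 = 0.56718.
t − 60 = 0.56718^(1/-0.1332) = 0.56718^(-7.508) = 70.620, so t = 130.620.
T = 100·t = 13062 K → 13100 K to the nearest 100 K.

13100 K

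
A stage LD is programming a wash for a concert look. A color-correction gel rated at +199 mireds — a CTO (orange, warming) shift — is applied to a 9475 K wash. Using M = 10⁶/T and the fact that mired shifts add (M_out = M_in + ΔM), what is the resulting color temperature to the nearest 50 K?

M_in = 10⁶/9475 = 105.54 mireds.
M_out = 105.54 + (+199) = 304.54 mireds.
T_out = 10⁶/304.54 = 3283.6 K → 3300 K.

3300 K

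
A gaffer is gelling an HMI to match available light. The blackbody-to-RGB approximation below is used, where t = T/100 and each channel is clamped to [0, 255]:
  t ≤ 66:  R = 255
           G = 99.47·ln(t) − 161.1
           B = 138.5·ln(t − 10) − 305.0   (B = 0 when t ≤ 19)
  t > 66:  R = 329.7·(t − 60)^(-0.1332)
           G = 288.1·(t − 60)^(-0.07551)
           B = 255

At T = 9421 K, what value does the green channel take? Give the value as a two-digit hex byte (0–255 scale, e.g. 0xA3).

0xDD

t = 9421/100 = 94.21; the t > 66 branch applies.
G = 288.1·(94.21 − 60)^(-0.07551) = 288.1·34.21^(-0.07551) = 288.1·0.76587 = 220.648.
Rounded: 221; in hex, 0xDD.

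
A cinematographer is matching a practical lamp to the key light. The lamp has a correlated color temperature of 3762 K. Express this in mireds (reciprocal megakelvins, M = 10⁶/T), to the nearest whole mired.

266 mireds

M = 10⁶ / 3762 = 265.816 → 266 mireds.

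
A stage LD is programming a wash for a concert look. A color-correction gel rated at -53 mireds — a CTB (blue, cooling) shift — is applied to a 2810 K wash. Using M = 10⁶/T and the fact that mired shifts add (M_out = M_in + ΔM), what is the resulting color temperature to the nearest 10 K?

M_in = 10⁶/2810 = 355.87 mireds.
M_out = 355.87 + (-53) = 302.87 mireds.
T_out = 10⁶/302.87 = 3301.7 K → 3300 K.

3300 K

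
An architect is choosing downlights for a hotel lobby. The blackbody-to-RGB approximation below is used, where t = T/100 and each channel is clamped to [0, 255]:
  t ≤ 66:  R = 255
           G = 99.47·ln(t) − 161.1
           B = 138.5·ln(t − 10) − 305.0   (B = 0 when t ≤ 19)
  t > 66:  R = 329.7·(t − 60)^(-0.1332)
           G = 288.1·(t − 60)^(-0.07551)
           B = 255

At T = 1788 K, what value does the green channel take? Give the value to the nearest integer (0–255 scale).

126

t = 1788/100 = 17.88; the t ≤ 66 branch applies.
G = 99.47·ln 17.88 − 161.1 = 99.47·2.8837 − 161.1 = 125.740.
Rounded: 126.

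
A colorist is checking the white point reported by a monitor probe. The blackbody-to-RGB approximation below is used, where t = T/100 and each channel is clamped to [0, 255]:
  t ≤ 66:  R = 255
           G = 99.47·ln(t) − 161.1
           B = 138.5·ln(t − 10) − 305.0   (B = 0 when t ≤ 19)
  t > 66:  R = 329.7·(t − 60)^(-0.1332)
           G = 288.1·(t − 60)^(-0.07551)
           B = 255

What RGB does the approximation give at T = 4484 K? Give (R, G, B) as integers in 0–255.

(255, 217, 187)

t = 4484/100 = 44.84; the t ≤ 66 branch applies.
R = 255 by definition for t ≤ 66.
G = 99.47·ln 44.84 − 161.1 = 99.47·3.8031 − 161.1 = 217.194.
B = 138.5·ln(44.84 − 10) − 305.0 = 138.5·ln 34.84 − 305.0 = 138.5·3.5508 − 305.0 = 186.781.
Rounded: (255, 217, 187).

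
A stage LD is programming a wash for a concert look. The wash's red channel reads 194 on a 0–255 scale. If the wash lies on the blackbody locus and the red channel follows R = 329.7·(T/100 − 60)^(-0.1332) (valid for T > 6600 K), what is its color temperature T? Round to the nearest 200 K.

11400 K

(t − 60)^(-0.1332) = 194/329.7 = 0.58841.
t − 60 = 0.58841^(1/-0.1332) = 0.58841^(-7.508) = 53.593, so t = 113.593.
T = 100·t = 11359 K → 11400 K to the nearest 200 K.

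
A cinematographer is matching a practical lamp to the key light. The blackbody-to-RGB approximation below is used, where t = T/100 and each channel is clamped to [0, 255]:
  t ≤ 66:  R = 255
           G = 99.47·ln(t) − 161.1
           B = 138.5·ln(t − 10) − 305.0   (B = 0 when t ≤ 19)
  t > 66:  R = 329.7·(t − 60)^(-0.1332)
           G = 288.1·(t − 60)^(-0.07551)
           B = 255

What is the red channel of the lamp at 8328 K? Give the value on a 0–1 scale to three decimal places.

0.850

t = 8328/100 = 83.28; the t > 66 branch applies.
R = 329.7·(83.28 − 60)^(-0.1332) = 329.7·23.28^(-0.1332) = 329.7·0.65753 = 216.789.
On a 0–1 scale: 216.789/255 = 0.8502 → 0.850.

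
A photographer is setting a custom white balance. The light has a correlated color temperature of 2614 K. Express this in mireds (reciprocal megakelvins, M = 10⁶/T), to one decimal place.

382.6 mireds

M = 10⁶ / 2614 = 382.555 → 382.6 mireds.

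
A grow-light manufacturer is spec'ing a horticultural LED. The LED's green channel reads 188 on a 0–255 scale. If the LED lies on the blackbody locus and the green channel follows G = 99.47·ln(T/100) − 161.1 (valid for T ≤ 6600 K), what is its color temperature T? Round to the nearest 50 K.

ln t = (188 + 161.1) / 99.47 = 3.5096.
t = e^3.5096 = 33.435.
T = 100·t = 3343 K → 3350 K to the nearest 50 K.

3350 K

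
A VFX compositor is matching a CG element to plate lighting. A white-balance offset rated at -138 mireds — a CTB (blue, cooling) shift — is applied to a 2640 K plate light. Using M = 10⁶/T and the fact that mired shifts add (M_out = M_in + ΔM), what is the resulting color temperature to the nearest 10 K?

M_in = 10⁶/2640 = 378.79 mireds.
M_out = 378.79 + (-138) = 240.79 mireds.
T_out = 10⁶/240.79 = 4153.0 K → 4150 K.

4150 K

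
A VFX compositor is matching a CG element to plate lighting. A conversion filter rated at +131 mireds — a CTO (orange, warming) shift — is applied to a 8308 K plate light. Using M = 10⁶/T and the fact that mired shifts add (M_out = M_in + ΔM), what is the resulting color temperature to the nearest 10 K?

3980 K

M_in = 10⁶/8308 = 120.37 mireds.
M_out = 120.37 + (+131) = 251.37 mireds.
T_out = 10⁶/251.37 = 3978.3 K → 3980 K.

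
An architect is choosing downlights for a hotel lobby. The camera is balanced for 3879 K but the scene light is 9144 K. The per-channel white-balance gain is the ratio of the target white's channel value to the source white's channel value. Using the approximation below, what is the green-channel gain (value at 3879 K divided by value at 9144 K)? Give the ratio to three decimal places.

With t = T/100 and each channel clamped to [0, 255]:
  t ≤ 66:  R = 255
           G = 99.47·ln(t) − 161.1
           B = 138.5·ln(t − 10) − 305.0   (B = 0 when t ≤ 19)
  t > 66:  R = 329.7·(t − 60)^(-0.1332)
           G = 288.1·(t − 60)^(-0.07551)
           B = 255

0.913

At 9144 K (t = 91.44):
  G = 288.1·(91.44 − 60)^(-0.07551) = 288.1·31.44^(-0.07551) = 288.1·0.77077 = 222.059.
At 3879 K (t = 38.79):
  G = 99.47·ln 38.79 − 161.1 = 99.47·3.6582 − 161.1 = 202.777.
Gain = 202.777 / 222.059 = 0.9132 → 0.913.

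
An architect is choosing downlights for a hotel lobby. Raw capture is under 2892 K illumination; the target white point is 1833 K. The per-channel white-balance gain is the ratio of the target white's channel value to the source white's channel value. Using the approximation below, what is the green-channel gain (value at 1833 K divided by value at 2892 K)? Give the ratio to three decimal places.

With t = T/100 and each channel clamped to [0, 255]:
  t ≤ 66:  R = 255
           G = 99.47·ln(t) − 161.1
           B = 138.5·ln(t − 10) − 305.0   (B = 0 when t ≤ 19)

0.739

At 2892 K (t = 28.92):
  G = 99.47·ln 28.92 − 161.1 = 99.47·3.3645 − 161.1 = 173.570.
At 1833 K (t = 18.33):
  G = 99.47·ln 18.33 − 161.1 = 99.47·2.9085 − 161.1 = 128.212.
Gain = 128.212 / 173.570 = 0.7387 → 0.739.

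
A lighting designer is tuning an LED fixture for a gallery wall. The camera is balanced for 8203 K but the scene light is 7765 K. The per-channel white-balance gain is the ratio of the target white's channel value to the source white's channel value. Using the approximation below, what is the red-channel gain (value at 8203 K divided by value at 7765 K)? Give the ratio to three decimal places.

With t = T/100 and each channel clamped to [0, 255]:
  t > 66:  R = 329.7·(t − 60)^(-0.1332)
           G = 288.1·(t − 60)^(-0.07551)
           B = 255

0.971

At 7765 K (t = 77.65):
  R = 329.7·(77.65 − 60)^(-0.1332) = 329.7·17.65^(-0.1332) = 329.7·0.68223 = 224.933.
At 8203 K (t = 82.03):
  R = 329.7·(82.03 − 60)^(-0.1332) = 329.7·22.03^(-0.1332) = 329.7·0.66238 = 218.388.
Gain = 218.388 / 224.933 = 0.9709 → 0.971.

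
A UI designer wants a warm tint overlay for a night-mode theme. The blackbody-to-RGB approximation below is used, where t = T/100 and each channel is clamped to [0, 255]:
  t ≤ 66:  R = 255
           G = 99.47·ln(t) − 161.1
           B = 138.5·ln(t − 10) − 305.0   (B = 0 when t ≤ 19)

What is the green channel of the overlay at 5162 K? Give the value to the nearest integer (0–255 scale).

t = 5162/100 = 51.62; the t ≤ 66 branch applies.
G = 99.47·ln 51.62 − 161.1 = 99.47·3.9439 − 161.1 = 231.201.
Rounded: 231.

231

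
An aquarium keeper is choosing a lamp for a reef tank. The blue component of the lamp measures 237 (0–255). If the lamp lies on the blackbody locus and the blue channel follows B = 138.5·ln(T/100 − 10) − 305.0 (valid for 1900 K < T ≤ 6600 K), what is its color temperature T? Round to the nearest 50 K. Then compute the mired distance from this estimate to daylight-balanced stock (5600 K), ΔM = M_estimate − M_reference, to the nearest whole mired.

-12 mireds

ln(t − 10) = (237 + 305.0) / 138.5 = 3.9134.
t − 10 = e^3.9134 = 50.067, so t = 60.067.
T = 100·t = 6007 K → 6000 K to the nearest 50 K.
M_estimate = 10⁶/6000 = 166.67; M_reference = 10⁶/5600 = 178.57.
ΔM = 166.67 − 178.57 = -11.90 → -12 mireds.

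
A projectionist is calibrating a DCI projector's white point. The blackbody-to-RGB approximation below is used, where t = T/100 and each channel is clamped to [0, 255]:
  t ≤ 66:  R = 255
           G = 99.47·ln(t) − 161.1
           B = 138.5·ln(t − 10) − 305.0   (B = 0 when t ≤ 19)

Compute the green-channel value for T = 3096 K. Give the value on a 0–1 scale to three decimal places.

0.707

t = 3096/100 = 30.96; the t ≤ 66 branch applies.
G = 99.47·ln 30.96 − 161.1 = 99.47·3.4327 − 161.1 = 180.350.
On a 0–1 scale: 180.350/255 = 0.7073 → 0.707.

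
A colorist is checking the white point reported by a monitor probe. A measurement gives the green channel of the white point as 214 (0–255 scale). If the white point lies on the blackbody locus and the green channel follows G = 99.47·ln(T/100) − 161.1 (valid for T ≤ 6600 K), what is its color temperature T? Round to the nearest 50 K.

4350 K

ln t = (214 + 161.1) / 99.47 = 3.7710.
t = e^3.7710 = 43.423.
T = 100·t = 4342 K → 4350 K to the nearest 50 K.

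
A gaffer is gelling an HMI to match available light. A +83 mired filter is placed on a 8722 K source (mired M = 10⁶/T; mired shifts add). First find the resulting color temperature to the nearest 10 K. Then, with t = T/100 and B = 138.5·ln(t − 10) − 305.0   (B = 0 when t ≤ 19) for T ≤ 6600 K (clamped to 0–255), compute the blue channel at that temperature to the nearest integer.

M_in = 10⁶/8722 = 114.65; M_out = 114.65 + (+83) = 197.65.
T_out = 10⁶/197.65 = 5059.4 K → 5060 K; t = 50.6.
B = 138.5·ln(50.6 − 10) − 305.0 = 138.5·ln 40.6 − 305.0 = 138.5·3.7038 − 305.0 = 207.972.
Rounded: 208.

208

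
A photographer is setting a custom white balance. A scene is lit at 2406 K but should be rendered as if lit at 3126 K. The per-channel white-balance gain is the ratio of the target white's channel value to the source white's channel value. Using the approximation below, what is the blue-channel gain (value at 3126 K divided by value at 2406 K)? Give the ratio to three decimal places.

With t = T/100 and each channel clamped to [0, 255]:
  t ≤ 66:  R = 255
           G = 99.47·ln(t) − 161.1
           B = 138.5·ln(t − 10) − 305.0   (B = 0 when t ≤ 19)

1.937

At 2406 K (t = 24.06):
  B = 138.5·ln(24.06 − 10) − 305.0 = 138.5·ln 14.06 − 305.0 = 138.5·2.6433 − 305.0 = 61.102.
At 3126 K (t = 31.26):
  B = 138.5·ln(31.26 − 10) − 305.0 = 138.5·ln 21.26 − 305.0 = 138.5·3.0568 − 305.0 = 118.371.
Gain = 118.371 / 61.102 = 1.9373 → 1.937.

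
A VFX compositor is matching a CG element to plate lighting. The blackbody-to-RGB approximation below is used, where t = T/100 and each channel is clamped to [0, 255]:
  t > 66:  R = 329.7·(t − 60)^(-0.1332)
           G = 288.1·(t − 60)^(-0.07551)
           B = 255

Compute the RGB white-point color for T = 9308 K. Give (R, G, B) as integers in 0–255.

t = 9308/100 = 93.08; the t > 66 branch applies.
R = 329.7·(93.08 − 60)^(-0.1332) = 329.7·33.08^(-0.1332) = 329.7·0.62747 = 206.877.
G = 288.1·(93.08 − 60)^(-0.07551) = 288.1·33.08^(-0.07551) = 288.1·0.76782 = 221.208.
B = 255 by definition for t > 66.
Rounded: (207, 221, 255).

(207, 221, 255)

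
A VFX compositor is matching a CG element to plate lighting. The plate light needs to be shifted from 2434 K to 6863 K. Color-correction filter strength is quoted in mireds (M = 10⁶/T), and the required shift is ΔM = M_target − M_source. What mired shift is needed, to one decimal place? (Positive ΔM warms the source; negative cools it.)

M_source = 10⁶/2434 = 410.846; M_target = 10⁶/6863 = 145.709.
ΔM = 145.709 − 410.846 = -265.137 → -265.1 mireds, a cooling shift.

-265.1 mireds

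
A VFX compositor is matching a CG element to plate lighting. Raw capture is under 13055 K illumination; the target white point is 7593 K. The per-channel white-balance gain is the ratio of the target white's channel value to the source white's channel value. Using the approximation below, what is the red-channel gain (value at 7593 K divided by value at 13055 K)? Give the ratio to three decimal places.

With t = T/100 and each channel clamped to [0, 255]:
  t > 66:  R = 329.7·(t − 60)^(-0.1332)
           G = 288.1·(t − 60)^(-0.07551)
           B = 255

1.219

At 13055 K (t = 130.55):
  R = 329.7·(130.55 − 60)^(-0.1332) = 329.7·70.55^(-0.1332) = 329.7·0.56726 = 187.025.
At 7593 K (t = 75.93):
  R = 329.7·(75.93 − 60)^(-0.1332) = 329.7·15.93^(-0.1332) = 329.7·0.69162 = 228.026.
Gain = 228.026 / 187.025 = 1.2192 → 1.219.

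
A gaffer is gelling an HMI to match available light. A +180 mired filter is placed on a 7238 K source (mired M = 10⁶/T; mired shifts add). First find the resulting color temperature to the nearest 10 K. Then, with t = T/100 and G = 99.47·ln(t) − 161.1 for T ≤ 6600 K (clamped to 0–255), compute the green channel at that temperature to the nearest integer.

M_in = 10⁶/7238 = 138.16; M_out = 138.16 + (+180) = 318.16.
T_out = 10⁶/318.16 = 3143.1 K → 3140 K; t = 31.4.
G = 99.47·ln 31.4 − 161.1 = 99.47·3.4468 − 161.1 = 181.754.
Rounded: 182.

182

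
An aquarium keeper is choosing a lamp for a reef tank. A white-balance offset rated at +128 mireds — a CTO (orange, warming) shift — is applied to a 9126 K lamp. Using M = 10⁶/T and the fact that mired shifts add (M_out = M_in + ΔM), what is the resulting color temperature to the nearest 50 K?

M_in = 10⁶/9126 = 109.58 mireds.
M_out = 109.58 + (+128) = 237.58 mireds.
T_out = 10⁶/237.58 = 4209.2 K → 4200 K.

4200 K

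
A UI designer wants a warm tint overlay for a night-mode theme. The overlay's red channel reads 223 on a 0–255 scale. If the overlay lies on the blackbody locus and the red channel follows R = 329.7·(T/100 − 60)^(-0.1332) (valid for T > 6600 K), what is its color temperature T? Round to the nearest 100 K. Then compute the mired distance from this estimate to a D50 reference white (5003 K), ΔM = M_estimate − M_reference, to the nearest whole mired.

-73 mireds

(t − 60)^(-0.1332) = 223/329.7 = 0.67637.
t − 60 = 0.67637^(1/-0.1332) = 0.67637^(-7.508) = 18.831, so t = 78.831.
T = 100·t = 7883 K → 7900 K to the nearest 100 K.
M_estimate = 10⁶/7900 = 126.58; M_reference = 10⁶/5003 = 199.88.
ΔM = 126.58 − 199.88 = -73.30 → -73 mireds.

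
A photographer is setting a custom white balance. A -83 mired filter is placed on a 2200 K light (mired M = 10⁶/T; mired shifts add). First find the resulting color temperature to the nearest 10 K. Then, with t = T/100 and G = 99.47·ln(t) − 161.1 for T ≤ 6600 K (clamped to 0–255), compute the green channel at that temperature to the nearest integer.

166

M_in = 10⁶/2200 = 454.55; M_out = 454.55 + (-83) = 371.55.
T_out = 10⁶/371.55 = 2691.5 K → 2690 K; t = 26.9.
G = 99.47·ln 26.9 − 161.1 = 99.47·3.2921 − 161.1 = 166.368.
Rounded: 166.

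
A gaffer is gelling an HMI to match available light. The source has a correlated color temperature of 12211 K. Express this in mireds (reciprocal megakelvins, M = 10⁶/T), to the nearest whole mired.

M = 10⁶ / 12211 = 81.893 → 82 mireds.

82 mireds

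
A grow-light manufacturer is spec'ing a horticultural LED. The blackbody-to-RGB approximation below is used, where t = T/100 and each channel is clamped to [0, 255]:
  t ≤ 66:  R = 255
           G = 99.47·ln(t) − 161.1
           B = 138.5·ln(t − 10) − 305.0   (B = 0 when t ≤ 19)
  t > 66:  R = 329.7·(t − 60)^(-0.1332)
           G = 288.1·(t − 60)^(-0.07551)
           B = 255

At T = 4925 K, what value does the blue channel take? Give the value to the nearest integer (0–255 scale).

203

t = 4925/100 = 49.25; the t ≤ 66 branch applies.
B = 138.5·ln(49.25 − 10) − 305.0 = 138.5·ln 39.25 − 305.0 = 138.5·3.6700 − 305.0 = 203.288.
Rounded: 203.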